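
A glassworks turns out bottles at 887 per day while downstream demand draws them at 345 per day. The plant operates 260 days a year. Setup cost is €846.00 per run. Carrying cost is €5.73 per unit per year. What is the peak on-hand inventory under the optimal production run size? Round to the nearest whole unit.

Annual demand D = 345 × 260 = 89,700.
Production build-up factor (1 − d/p) = 1 − 345/887 = 0.6110.
Q* = √(2DS / (H(1 − d/p))) = √(2 × 89,700 × 846 / (5.73 × 0.6110)).
= √(151,772,400 / 3.5013) ≈ 6583.870.
Maximum inventory = Q*(1 − d/p) = 6583.870 × 0.6110 ≈ 4023.064.

I_max ≈ 4,023 bottles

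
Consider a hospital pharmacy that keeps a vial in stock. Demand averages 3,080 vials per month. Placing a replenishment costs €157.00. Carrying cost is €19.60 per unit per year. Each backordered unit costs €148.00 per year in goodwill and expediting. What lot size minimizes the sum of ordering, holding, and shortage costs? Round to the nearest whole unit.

Annual demand D = 3,080 × 12 = 36,960.
With planned backorders, Q* = √(2DS/H) · √((H+B)/B).
√(2DS/H) = √(2 × 36,960 × 157 / 19.6) = 769.490.
√((H+B)/B) = √((19.6+148)/148) = 1.0642.
Q* ≈ 818.859.

Q* ≈ 819 vials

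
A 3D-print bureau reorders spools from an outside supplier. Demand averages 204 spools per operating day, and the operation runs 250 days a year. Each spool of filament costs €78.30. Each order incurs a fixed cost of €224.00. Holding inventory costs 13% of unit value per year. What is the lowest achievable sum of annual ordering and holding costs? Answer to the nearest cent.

TC* ≈ €15,250.24

Annual demand D = 204 × 250 = 51,000.
Holding cost H = 0.13 × €78.30 = €10.1790 per unit per year.
The optimal lot size = √(2DS/H) = √(2 × 51,000 × 224 / 10.179) ≈ 1498.21.
At the optimum the two cost components are equal, so total cost = 2·(Q*/2)H = Q*·H.
Minimum total = √(2DSH) = √(2 × 51,000 × 224 × 10.179) ≈ 15250.239.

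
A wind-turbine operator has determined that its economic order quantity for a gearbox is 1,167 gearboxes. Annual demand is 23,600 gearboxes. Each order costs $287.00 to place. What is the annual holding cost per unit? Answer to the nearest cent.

H ≈ $9.95

Invert the EOQ relation Q*² = 2DS/H.
From Q* = √(2DS/H): H = 2DS / Q*² = 2 × 23,600 × 287 / 1,167² = 9.9468.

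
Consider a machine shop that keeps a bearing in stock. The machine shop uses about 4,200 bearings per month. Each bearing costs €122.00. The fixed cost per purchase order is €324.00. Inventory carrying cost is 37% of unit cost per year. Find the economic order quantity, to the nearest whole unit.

Q* ≈ 851 bearings

Annual demand D = 4,200 × 12 = 50,400.
Holding cost H = 0.37 × €122.00 = €45.1400 per unit per year.
EOQ = √(2DS / H) = √(2 × 50,400 × 324 / 45.14).
= √(32,659,200 / 45.14) = √723,509.0829 ≈ 850.593.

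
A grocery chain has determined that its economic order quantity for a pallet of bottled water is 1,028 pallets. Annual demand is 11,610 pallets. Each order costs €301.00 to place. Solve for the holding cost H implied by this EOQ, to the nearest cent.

The basic EOQ model gives Q* = √(2DS/H); rearrange for the unknown.
From Q* = √(2DS/H): H = 2DS / Q*² = 2 × 11,610 × 301 / 1,028² = 6.6137.

H ≈ €6.61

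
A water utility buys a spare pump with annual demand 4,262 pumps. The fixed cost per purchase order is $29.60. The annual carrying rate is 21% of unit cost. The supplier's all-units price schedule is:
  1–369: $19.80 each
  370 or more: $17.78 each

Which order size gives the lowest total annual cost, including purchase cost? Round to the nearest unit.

Q* ≈ 370 pumps

Holding cost per unit per year at price C is H = 0.21·C.
Evaluate total cost at each tier's feasible EOQ or, if the EOQ is below the tier, at the tier's minimum quantity.
EOQ at $19.80 = 246.3 (feasible in tier 1): TC = 4,262×$19.80 + (4,262/246.3)×29.6 + (246.3/2)×0.21×$19.80 = $85,411.86.
EOQ at $17.78 = 260.0 < 370, so use break Q=370: TC = 4,262×$17.78 + (4,262/370.0)×29.6 + (370.0/2)×0.21×$17.78 = $76,810.07.
Lowest total cost is $76,810.07 at Q = 370.0.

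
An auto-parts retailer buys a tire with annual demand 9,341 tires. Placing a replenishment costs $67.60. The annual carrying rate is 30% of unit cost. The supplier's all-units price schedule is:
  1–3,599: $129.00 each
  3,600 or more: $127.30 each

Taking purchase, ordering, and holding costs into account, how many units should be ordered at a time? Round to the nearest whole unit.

Q* ≈ 181 tires

Holding cost per unit per year at price C is H = 0.30·C.
Candidates are each tier's EOQ (if it falls in that tier) and each price-break quantity.
EOQ at $129.00 = 180.6 (feasible in tier 1): TC = 9,341×$129.00 + (9,341/180.6)×67.6 + (180.6/2)×0.30×$129.00 = $1,211,980.02.
EOQ at $127.30 = 181.8 < 3600, so use break Q=3600: TC = 9,341×$127.30 + (9,341/3600.0)×67.6 + (3600.0/2)×0.30×$127.30 = $1,258,026.70.
Lowest total cost is $1,211,980.02 at Q = 180.6.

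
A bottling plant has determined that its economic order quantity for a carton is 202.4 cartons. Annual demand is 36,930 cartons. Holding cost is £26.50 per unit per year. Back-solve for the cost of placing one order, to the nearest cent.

S ≈ £14.70

Squaring Q* = √(2DS/H) gives Q*² = 2DS/H.
From Q* = √(2DS/H): S = Q*²H / (2D) = 202.4² × 26.5 / (2 × 36,930) = 14.6980.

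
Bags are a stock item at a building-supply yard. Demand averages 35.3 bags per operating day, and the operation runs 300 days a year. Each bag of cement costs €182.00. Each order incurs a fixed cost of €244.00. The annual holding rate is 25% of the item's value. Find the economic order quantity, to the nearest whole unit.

Annual demand D = 35.3 × 300 = 10,590.
Holding cost H = 0.25 × €182.00 = €45.5000 per unit per year.
EOQ = √(2DS / H) = √(2 × 10,590 × 244 / 45.5).
= √(5,167,920 / 45.5) = √113,580.6593 ≈ 337.017.

Q* ≈ 337 bags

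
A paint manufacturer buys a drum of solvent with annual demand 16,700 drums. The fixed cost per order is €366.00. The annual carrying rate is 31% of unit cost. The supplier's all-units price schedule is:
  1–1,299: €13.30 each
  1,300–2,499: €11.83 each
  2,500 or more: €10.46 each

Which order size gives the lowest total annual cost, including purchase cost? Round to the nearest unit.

Q* ≈ 2,500 drums

Holding cost per unit per year at price C is H = 0.31·C.
For each price level, check whether its EOQ is feasible; otherwise the best quantity at that price is the breakpoint.
Tier 1 (€13.30): EOQ = 1721.9 exceeds tier's upper bound 1299, so this tier is dominated.
EOQ at €11.83 = 1825.7 (feasible in tier 2): TC = 16,700×€11.83 + (16,700/1825.7)×366 + (1825.7/2)×0.31×€11.83 = €204,256.56.
EOQ at €10.46 = 1941.6 < 2500, so use break Q=2500: TC = 16,700×€10.46 + (16,700/2500.0)×366 + (2500.0/2)×0.31×€10.46 = €181,180.13.
Lowest total cost is €181,180.13 at Q = 2500.0.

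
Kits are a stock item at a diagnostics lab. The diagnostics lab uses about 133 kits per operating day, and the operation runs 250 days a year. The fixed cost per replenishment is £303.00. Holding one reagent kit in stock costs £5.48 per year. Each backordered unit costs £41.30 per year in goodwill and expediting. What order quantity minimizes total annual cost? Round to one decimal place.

Q* ≈ 2,040.8 kits

Annual demand D = 133 × 250 = 33,250.
With planned backorders, Q* = √(2DS/H) · √((H+B)/B).
√(2DS/H) = √(2 × 33,250 × 303 / 5.48) = 1917.529.
√((H+B)/B) = √((5.48+41.3)/41.3) = 1.0643.
Q* ≈ 2040.784.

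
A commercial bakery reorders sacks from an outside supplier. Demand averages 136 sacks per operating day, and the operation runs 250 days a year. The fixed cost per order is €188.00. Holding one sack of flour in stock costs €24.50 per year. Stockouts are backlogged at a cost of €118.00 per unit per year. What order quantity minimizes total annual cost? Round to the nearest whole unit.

Q* ≈ 794 sacks

Annual demand D = 136 × 250 = 34,000.
With planned backorders, Q* = √(2DS/H) · √((H+B)/B).
√(2DS/H) = √(2 × 34,000 × 188 / 24.5) = 722.354.
√((H+B)/B) = √((24.5+118)/118) = 1.0989.
Q* ≈ 793.810.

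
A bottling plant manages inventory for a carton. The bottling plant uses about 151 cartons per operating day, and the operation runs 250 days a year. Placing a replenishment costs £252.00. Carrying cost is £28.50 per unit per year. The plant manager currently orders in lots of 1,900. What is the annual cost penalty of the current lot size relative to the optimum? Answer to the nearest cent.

Annual demand D = 151 × 250 = 37,750.
EOQ = √(2DS/H) = √(2 × 37,750 × 252 / 28.5) ≈ 817.06.
Cost at Q* = (D/Q*)S + (Q*/2)H = √(2DSH) ≈ £23,286.07.
Cost at Q = 1,900: (37,750/1,900)×252 + (1,900/2)×28.5 = £5,006.84 + £27,075.00 = £32,081.84.
Excess = £32,081.84 − £23,286.07 = £8,795.77.

Extra cost ≈ £8,795.77 per year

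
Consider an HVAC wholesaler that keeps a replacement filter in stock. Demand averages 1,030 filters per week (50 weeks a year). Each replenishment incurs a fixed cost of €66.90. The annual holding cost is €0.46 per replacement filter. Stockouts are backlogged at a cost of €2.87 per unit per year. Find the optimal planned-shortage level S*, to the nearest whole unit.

S* ≈ 576 filters

Annual demand D = 1,030 × 50 = 51,500.
With planned backorders, Q* = √(2DS/H) · √((H+B)/B).
√(2DS/H) = √(2 × 51,500 × 66.9 / 0.46) = 3870.372.
√((H+B)/B) = √((0.46+2.87)/2.87) = 1.0772.
Q* ≈ 4169.019.
S* = Q* · H/(H+B) = 4169.019 × 0.46/3.33 ≈ 575.901.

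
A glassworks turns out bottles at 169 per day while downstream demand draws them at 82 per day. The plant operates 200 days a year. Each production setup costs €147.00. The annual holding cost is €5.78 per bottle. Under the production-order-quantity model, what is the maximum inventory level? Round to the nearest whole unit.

Annual demand D = 82 × 200 = 16,400.
Production build-up factor (1 − d/p) = 1 − 82/169 = 0.5148.
Q* = √(2DS / (H(1 − d/p))) = √(2 × 16,400 × 147 / (5.78 × 0.5148)).
= √(4,821,600 / 2.9755) ≈ 1272.962.
Maximum inventory = Q*(1 − d/p) = 1272.962 × 0.5148 ≈ 655.312.

I_max ≈ 655 bottles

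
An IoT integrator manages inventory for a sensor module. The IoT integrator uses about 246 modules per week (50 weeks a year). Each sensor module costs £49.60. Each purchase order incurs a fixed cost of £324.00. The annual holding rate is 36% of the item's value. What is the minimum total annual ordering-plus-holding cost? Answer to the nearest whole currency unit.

Annual demand D = 246 × 50 = 12,300.
Holding cost H = 0.36 × £49.60 = £17.8560 per unit per year.
The optimal lot size = √(2DS/H) = √(2 × 12,300 × 324 / 17.856) ≈ 668.11.
At Q*, ordering cost (D/Q*)S equals holding cost (Q*/2)H, each = √(DSH/2).
Minimum total = √(2DSH) = √(2 × 12,300 × 324 × 17.856) ≈ 11929.772.

TC* ≈ £11,930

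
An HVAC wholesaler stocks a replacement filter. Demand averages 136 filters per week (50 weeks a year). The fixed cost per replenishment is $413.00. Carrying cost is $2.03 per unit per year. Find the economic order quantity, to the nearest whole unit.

Q* ≈ 1,663 filters

Annual demand D = 136 × 50 = 6,800.
EOQ = √(2DS / H) = √(2 × 6,800 × 413 / 2.03).
= √(5,616,800 / 2.03) = √2,766,896.5517 ≈ 1663.399.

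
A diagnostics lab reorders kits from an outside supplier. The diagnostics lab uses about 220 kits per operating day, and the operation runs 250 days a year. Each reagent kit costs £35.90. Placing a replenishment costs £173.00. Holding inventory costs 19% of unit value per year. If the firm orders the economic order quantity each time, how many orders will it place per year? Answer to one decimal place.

Annual demand D = 220 × 250 = 55,000.
Holding cost H = 0.19 × £35.90 = £6.8210 per unit per year.
The optimal lot size = √(2DS/H) = √(2 × 55,000 × 173 / 6.821) ≈ 1670.30.
Orders per year = D / Q* = 55,000 / 1670.30 ≈ 32.928.

N ≈ 32.9 orders per year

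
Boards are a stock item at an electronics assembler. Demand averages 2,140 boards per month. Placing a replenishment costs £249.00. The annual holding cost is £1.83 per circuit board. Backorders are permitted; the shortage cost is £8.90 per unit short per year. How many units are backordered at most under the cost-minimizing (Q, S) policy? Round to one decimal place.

S* ≈ 495.0 boards

Annual demand D = 2,140 × 12 = 25,680.
With planned backorders, Q* = √(2DS/H) · √((H+B)/B).
√(2DS/H) = √(2 × 25,680 × 249 / 1.83) = 2643.545.
√((H+B)/B) = √((1.83+8.9)/8.9) = 1.0980.
Q* ≈ 2902.629.
S* = Q* · H/(H+B) = 2902.629 × 1.83/10.73 ≈ 495.043.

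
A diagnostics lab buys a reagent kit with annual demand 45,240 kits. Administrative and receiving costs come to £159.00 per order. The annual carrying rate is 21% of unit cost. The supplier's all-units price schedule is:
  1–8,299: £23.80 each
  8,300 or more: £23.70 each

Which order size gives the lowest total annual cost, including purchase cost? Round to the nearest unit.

Q* ≈ 1,697 kits

Holding cost per unit per year at price C is H = 0.21·C.
For each price level, check whether its EOQ is feasible; otherwise the best quantity at that price is the breakpoint.
EOQ at £23.80 = 1696.6 (feasible in tier 1): TC = 45,240×£23.80 + (45,240/1696.6)×159 + (1696.6/2)×0.21×£23.80 = £1,085,191.55.
EOQ at £23.70 = 1700.2 < 8300, so use break Q=8300: TC = 45,240×£23.70 + (45,240/8300.0)×159 + (8300.0/2)×0.21×£23.70 = £1,093,709.20.
Lowest total cost is £1,085,191.55 at Q = 1696.6.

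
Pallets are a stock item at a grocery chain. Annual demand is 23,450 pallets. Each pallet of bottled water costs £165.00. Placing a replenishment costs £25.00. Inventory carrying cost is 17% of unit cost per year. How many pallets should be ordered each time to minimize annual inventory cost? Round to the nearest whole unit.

Q* ≈ 204 pallets

Holding cost H = 0.17 × £165.00 = £28.0500 per unit per year.
EOQ = √(2DS / H) = √(2 × 23,450 × 25 / 28.05).
= √(1,172,500 / 28.05) = √41,800.3565 ≈ 204.451.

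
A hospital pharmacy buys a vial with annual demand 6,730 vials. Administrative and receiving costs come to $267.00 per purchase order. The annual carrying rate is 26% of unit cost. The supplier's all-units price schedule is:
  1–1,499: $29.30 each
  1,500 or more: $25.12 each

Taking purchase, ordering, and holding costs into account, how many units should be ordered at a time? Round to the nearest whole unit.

Q* ≈ 1,500 vials

Holding cost per unit per year at price C is H = 0.26·C.
For each price level, check whether its EOQ is feasible; otherwise the best quantity at that price is the breakpoint.
EOQ at $29.30 = 686.8 (feasible in tier 1): TC = 6,730×$29.30 + (6,730/686.8)×267 + (686.8/2)×0.26×$29.30 = $202,421.37.
EOQ at $25.12 = 741.8 < 1500, so use break Q=1500: TC = 6,730×$25.12 + (6,730/1500.0)×267 + (1500.0/2)×0.26×$25.12 = $175,153.94.
Lowest total cost is $175,153.94 at Q = 1500.0.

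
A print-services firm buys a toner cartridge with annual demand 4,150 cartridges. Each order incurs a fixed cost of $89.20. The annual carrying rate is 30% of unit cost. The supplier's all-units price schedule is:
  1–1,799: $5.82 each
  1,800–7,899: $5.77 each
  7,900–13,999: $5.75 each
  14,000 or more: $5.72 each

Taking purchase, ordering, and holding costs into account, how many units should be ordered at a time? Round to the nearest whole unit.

Holding cost per unit per year at price C is H = 0.30·C.
Candidates are each tier's EOQ (if it falls in that tier) and each price-break quantity.
EOQ at $5.82 = 651.2 (feasible in tier 1): TC = 4,150×$5.82 + (4,150/651.2)×89.2 + (651.2/2)×0.30×$5.82 = $25,289.96.
EOQ at $5.77 = 654.0 < 1800, so use break Q=1800: TC = 4,150×$5.77 + (4,150/1800.0)×89.2 + (1800.0/2)×0.30×$5.77 = $25,709.06.
EOQ at $5.75 = 655.1 < 7900, so use break Q=7900: TC = 4,150×$5.75 + (4,150/7900.0)×89.2 + (7900.0/2)×0.30×$5.75 = $30,723.11.
EOQ at $5.72 = 656.8 < 14000, so use break Q=14000: TC = 4,150×$5.72 + (4,150/14000.0)×89.2 + (14000.0/2)×0.30×$5.72 = $35,776.44.
Lowest total cost is $25,289.96 at Q = 651.2.

Q* ≈ 651 cartridges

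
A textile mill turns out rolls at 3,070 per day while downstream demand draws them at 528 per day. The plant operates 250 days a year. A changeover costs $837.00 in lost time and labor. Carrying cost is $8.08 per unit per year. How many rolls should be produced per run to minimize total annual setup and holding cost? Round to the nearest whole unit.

Annual demand D = 528 × 250 = 132,000.
Production build-up factor (1 − d/p) = 1 − 528/3,070 = 0.8280.
Q* = √(2DS / (H(1 − d/p))) = √(2 × 132,000 × 837 / (8.08 × 0.8280)).
= √(220,968,000 / 6.6903) ≈ 5746.990.

Q* ≈ 5,747 rolls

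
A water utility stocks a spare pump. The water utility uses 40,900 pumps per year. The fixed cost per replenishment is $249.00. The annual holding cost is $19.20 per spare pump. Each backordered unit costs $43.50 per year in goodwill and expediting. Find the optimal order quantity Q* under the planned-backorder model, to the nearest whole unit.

With planned backorders, Q* = √(2DS/H) · √((H+B)/B).
√(2DS/H) = √(2 × 40,900 × 249 / 19.2) = 1029.973.
√((H+B)/B) = √((19.2+43.5)/43.5) = 1.2006.
Q* ≈ 1236.559.

Q* ≈ 1,237 pumps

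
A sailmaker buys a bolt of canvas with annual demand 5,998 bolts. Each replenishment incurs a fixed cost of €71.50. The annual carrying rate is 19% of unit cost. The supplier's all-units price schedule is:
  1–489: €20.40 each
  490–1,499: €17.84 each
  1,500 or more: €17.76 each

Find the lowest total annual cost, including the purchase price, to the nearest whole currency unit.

TC* ≈ €108,709

Holding cost per unit per year at price C is H = 0.19·C.
Candidates are each tier's EOQ (if it falls in that tier) and each price-break quantity.
EOQ at €20.40 = 470.4 (feasible in tier 1): TC = 5,998×€20.40 + (5,998/470.4)×71.5 + (470.4/2)×0.19×€20.40 = €124,182.52.
EOQ at €17.84 = 503.0 (feasible in tier 2): TC = 5,998×€17.84 + (5,998/503.0)×71.5 + (503.0/2)×0.19×€17.84 = €108,709.40.
EOQ at €17.76 = 504.2 < 1500, so use break Q=1500: TC = 5,998×€17.76 + (5,998/1500.0)×71.5 + (1500.0/2)×0.19×€17.76 = €109,341.18.
Lowest total cost among the candidates is at Q = 503.0.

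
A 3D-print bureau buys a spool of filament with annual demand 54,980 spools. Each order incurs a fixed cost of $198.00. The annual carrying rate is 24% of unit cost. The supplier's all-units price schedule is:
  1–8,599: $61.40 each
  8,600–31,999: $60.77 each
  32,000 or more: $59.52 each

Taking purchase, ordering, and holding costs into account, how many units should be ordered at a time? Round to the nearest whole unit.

Holding cost per unit per year at price C is H = 0.24·C.
For each price level, check whether its EOQ is feasible; otherwise the best quantity at that price is the breakpoint.
EOQ at $61.40 = 1215.5 (feasible in tier 1): TC = 54,980×$61.40 + (54,980/1215.5)×198 + (1215.5/2)×0.24×$61.40 = $3,393,683.82.
EOQ at $60.77 = 1221.8 < 8600, so use break Q=8600: TC = 54,980×$60.77 + (54,980/8600.0)×198 + (8600.0/2)×0.24×$60.77 = $3,405,115.06.
EOQ at $59.52 = 1234.6 < 32000, so use break Q=32000: TC = 54,980×$59.52 + (54,980/32000.0)×198 + (32000.0/2)×0.24×$59.52 = $3,501,306.59.
Lowest total cost is $3,393,683.82 at Q = 1215.5.

Q* ≈ 1,216 spools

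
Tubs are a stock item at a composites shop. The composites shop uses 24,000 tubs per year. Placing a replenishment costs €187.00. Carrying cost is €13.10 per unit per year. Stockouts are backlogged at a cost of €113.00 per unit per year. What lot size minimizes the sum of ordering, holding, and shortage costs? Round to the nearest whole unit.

With planned backorders, Q* = √(2DS/H) · √((H+B)/B).
√(2DS/H) = √(2 × 24,000 × 187 / 13.1) = 827.763.
√((H+B)/B) = √((13.1+113)/113) = 1.0564.
Q* ≈ 874.428.

Q* ≈ 874 tubs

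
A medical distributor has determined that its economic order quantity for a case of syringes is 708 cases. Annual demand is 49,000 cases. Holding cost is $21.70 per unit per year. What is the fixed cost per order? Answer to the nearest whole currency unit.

S ≈ $111

Invert the EOQ relation Q*² = 2DS/H.
From Q* = √(2DS/H): S = Q*²H / (2D) = 708² × 21.7 / (2 × 49,000) = 110.9942.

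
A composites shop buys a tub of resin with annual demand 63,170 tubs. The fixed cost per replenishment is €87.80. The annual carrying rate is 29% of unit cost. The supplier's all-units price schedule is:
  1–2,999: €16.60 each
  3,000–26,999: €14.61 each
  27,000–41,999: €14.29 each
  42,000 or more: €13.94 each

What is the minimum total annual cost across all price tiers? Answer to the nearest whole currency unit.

Holding cost per unit per year at price C is H = 0.29·C.
Evaluate total cost at each tier's feasible EOQ or, if the EOQ is below the tier, at the tier's minimum quantity.
EOQ at €16.60 = 1518.0 (feasible in tier 1): TC = 63,170×€16.60 + (63,170/1518.0)×87.8 + (1518.0/2)×0.29×€16.60 = €1,055,929.53.
EOQ at €14.61 = 1618.1 < 3000, so use break Q=3000: TC = 63,170×€14.61 + (63,170/3000.0)×87.8 + (3000.0/2)×0.29×€14.61 = €931,117.83.
EOQ at €14.29 = 1636.1 < 27000, so use break Q=27000: TC = 63,170×€14.29 + (63,170/27000.0)×87.8 + (27000.0/2)×0.29×€14.29 = €958,850.07.
EOQ at €13.94 = 1656.5 < 42000, so use break Q=42000: TC = 63,170×€13.94 + (63,170/42000.0)×87.8 + (42000.0/2)×0.29×€13.94 = €965,616.46.
Lowest total cost among the candidates is at Q = 3000.0.

TC* ≈ €931,118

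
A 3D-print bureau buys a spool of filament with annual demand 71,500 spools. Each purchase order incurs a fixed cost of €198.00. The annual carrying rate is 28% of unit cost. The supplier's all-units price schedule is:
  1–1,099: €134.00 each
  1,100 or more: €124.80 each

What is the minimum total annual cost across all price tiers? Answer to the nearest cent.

Holding cost per unit per year at price C is H = 0.28·C.
Candidates are each tier's EOQ (if it falls in that tier) and each price-break quantity.
EOQ at €134.00 = 868.7 (feasible in tier 1): TC = 71,500×€134.00 + (71,500/868.7)×198 + (868.7/2)×0.28×€134.00 = €9,613,593.58.
EOQ at €124.80 = 900.1 < 1100, so use break Q=1100: TC = 71,500×€124.80 + (71,500/1100.0)×198 + (1100.0/2)×0.28×€124.80 = €8,955,289.20.
Lowest total cost among the candidates is at Q = 1100.0.

TC* ≈ €8,955,289.20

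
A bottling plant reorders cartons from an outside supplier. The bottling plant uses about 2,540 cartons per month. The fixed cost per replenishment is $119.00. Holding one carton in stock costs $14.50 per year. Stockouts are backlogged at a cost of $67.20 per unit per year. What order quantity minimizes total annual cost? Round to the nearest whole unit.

Annual demand D = 2,540 × 12 = 30,480.
With planned backorders, Q* = √(2DS/H) · √((H+B)/B).
√(2DS/H) = √(2 × 30,480 × 119 / 14.5) = 707.314.
√((H+B)/B) = √((14.5+67.2)/67.2) = 1.1026.
Q* ≈ 779.899.

Q* ≈ 780 cartons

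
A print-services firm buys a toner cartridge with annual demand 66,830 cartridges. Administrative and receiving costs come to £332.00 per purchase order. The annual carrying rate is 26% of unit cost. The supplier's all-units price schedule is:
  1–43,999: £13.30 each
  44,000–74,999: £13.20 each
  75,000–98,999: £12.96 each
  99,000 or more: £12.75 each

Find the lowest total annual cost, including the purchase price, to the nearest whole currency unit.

Holding cost per unit per year at price C is H = 0.26·C.
Candidates are each tier's EOQ (if it falls in that tier) and each price-break quantity.
EOQ at £13.30 = 3582.3 (feasible in tier 1): TC = 66,830×£13.30 + (66,830/3582.3)×332 + (3582.3/2)×0.26×£13.30 = £901,226.46.
EOQ at £13.20 = 3595.8 < 44000, so use break Q=44000: TC = 66,830×£13.20 + (66,830/44000.0)×332 + (44000.0/2)×0.26×£13.20 = £958,164.26.
EOQ at £12.96 = 3628.9 < 75000, so use break Q=75000: TC = 66,830×£12.96 + (66,830/75000.0)×332 + (75000.0/2)×0.26×£12.96 = £992,772.63.
EOQ at £12.75 = 3658.7 < 99000, so use break Q=99000: TC = 66,830×£12.75 + (66,830/99000.0)×332 + (99000.0/2)×0.26×£12.75 = £1,016,399.12.
Lowest total cost among the candidates is at Q = 3582.3.

TC* ≈ £901,226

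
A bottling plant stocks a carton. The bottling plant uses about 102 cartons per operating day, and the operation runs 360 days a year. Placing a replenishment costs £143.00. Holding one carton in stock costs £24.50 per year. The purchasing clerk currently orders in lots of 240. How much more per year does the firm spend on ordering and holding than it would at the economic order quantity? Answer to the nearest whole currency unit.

Annual demand D = 102 × 360 = 36,720.
EOQ = √(2DS/H) = √(2 × 36,720 × 143 / 24.5) ≈ 654.71.
Cost at Q* = (D/Q*)S + (Q*/2)H = √(2DSH) ≈ £16,040.48.
Cost at Q = 240: (36,720/240)×143 + (240/2)×24.5 = £21,879.00 + £2,940.00 = £24,819.00.
Excess = £24,819.00 − £16,040.48 = £8,778.52.

Extra cost ≈ £8,779 per year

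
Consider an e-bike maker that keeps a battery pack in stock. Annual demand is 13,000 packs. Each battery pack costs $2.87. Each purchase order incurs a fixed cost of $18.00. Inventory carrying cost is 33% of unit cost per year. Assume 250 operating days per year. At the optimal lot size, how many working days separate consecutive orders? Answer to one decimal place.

Holding cost H = 0.33 × $2.87 = $0.9471 per unit per year.
The optimal lot size = √(2DS/H) = √(2 × 13,000 × 18 / 0.9471) ≈ 702.95.
Cycle time = Q*/D × 250 = 702.95 / 13,000 × 250 ≈ 13.518 days.

T ≈ 13.5 days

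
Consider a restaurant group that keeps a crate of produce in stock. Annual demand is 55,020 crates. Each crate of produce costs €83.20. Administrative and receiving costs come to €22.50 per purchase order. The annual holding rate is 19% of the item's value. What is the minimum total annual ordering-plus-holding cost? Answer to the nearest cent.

Holding cost H = 0.19 × €83.20 = €15.8080 per unit per year.
Q* = √(2DS/H) = √(2 × 55,020 × 22.5 / 15.808) ≈ 395.76.
At Q*, ordering cost (D/Q*)S equals holding cost (Q*/2)H, each = √(DSH/2).
Minimum total = √(2DSH) = √(2 × 55,020 × 22.5 × 15.808) ≈ 6256.119.

TC* ≈ €6,256.12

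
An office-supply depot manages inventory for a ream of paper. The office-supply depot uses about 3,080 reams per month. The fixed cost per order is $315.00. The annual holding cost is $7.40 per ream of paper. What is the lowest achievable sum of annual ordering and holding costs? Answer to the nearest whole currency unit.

TC* ≈ $13,127

Annual demand D = 3,080 × 12 = 36,960.
EOQ = √(2DS/H) = √(2 × 36,960 × 315 / 7.4) ≈ 1773.86.
At the optimum the two cost components are equal, so total cost = 2·(Q*/2)H = Q*·H.
Minimum total = √(2DSH) = √(2 × 36,960 × 315 × 7.4) ≈ 13126.596.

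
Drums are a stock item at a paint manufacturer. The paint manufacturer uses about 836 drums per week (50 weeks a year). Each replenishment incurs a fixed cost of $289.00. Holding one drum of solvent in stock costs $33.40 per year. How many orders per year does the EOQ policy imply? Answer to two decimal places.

Annual demand D = 836 × 50 = 41,800.
EOQ = √(2DS/H) = √(2 × 41,800 × 289 / 33.4) ≈ 850.51.
Orders per year = D / Q* = 41,800 / 850.51 ≈ 49.147.

N ≈ 49.15 orders per year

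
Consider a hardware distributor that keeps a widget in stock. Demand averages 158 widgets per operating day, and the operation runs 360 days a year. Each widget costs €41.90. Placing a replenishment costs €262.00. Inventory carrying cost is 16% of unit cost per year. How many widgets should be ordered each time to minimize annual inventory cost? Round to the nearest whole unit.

Q* ≈ 2,109 widgets

Annual demand D = 158 × 360 = 56,880.
Holding cost H = 0.16 × €41.90 = €6.7040 per unit per year.
EOQ = √(2DS / H) = √(2 × 56,880 × 262 / 6.704).
= √(29,805,120 / 6.704) = √4,445,871.1217 ≈ 2108.523.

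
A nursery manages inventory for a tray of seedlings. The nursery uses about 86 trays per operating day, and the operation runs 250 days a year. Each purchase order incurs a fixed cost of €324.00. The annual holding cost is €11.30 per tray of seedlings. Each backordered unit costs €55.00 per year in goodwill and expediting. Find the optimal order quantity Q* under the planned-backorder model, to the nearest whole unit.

Annual demand D = 86 × 250 = 21,500.
With planned backorders, Q* = √(2DS/H) · √((H+B)/B).
√(2DS/H) = √(2 × 21,500 × 324 / 11.3) = 1110.369.
√((H+B)/B) = √((11.3+55)/55) = 1.0979.
Q* ≈ 1219.110.

Q* ≈ 1,219 trays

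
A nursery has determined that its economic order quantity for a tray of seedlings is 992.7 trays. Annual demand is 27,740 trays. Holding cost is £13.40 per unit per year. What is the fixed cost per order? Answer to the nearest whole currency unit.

S ≈ £238

Invert the EOQ relation Q*² = 2DS/H.
From Q* = √(2DS/H): S = Q*²H / (2D) = 992.7² × 13.4 / (2 × 27,740) = 238.0150.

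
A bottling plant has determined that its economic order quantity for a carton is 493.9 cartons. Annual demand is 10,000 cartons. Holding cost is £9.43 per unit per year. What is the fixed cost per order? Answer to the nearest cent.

S ≈ £115.02

Invert the EOQ relation Q*² = 2DS/H.
From Q* = √(2DS/H): S = Q*²H / (2D) = 493.9² × 9.43 / (2 × 10,000) = 115.0164.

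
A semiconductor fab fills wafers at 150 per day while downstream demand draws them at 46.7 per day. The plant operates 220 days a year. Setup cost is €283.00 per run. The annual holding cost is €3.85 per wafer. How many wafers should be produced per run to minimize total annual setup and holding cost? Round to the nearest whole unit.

Q* ≈ 1,481 wafers

Annual demand D = 46.7 × 220 = 10,274.
Production build-up factor (1 − d/p) = 1 − 46.7/150 = 0.6887.
Q* = √(2DS / (H(1 − d/p))) = √(2 × 10,274 × 283 / (3.85 × 0.6887)).
= √(5,815,084 / 2.6514) ≈ 1480.959.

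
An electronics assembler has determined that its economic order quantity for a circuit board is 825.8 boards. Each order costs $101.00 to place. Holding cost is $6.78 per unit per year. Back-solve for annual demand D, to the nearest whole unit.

Invert the EOQ relation Q*² = 2DS/H.
From Q* = √(2DS/H): D = Q*²H / (2S) = 825.8² × 6.78 / (2 × 101) = 22889.067.

D ≈ 22,889 boards per year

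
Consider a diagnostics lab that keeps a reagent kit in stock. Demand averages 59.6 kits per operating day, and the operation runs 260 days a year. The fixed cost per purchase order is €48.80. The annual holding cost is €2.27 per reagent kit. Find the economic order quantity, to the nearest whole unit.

Annual demand D = 59.6 × 260 = 15,496.
EOQ = √(2DS / H) = √(2 × 15,496 × 48.8 / 2.27).
= √(1,512,409.6 / 2.27) = √666,259.7357 ≈ 816.247.

Q* ≈ 816 kits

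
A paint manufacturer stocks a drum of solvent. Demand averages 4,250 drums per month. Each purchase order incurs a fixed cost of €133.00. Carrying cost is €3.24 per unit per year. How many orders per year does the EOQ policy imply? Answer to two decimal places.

Annual demand D = 4,250 × 12 = 51,000.
Q* = √(2DS/H) = √(2 × 51,000 × 133 / 3.24) ≈ 2046.23.
Orders per year = D / Q* = 51,000 / 2046.23 ≈ 24.924.

N ≈ 24.92 orders per year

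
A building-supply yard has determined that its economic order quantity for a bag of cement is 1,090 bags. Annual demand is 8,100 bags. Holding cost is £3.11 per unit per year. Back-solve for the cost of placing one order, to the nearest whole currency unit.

The basic EOQ model gives Q* = √(2DS/H); rearrange for the unknown.
From Q* = √(2DS/H): S = Q*²H / (2D) = 1,090² × 3.11 / (2 × 8,100) = 228.0859.

S ≈ £228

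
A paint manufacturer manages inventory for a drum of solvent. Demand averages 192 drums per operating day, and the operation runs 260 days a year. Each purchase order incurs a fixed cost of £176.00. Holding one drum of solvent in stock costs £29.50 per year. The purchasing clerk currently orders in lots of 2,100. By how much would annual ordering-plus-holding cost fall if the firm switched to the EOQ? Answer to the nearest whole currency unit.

Extra cost ≈ £12,391 per year

Annual demand D = 192 × 260 = 49,920.
EOQ = √(2DS/H) = √(2 × 49,920 × 176 / 29.5) ≈ 771.79.
Cost at Q* = (D/Q*)S + (Q*/2)H = √(2DSH) ≈ £22,767.72.
Cost at Q = 2,100: (49,920/2,100)×176 + (2,100/2)×29.5 = £4,183.77 + £30,975.00 = £35,158.77.
Excess = £35,158.77 − £22,767.72 = £12,391.05.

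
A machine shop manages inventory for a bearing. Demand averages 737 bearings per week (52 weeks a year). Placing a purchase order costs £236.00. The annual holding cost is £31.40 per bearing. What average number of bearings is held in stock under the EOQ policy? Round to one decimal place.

Average inventory ≈ 379.5 bearings

Annual demand D = 737 × 52 = 38,324.
The optimal lot size = √(2DS/H) = √(2 × 38,324 × 236 / 31.4) ≈ 759.00.
Average inventory = Q*/2 ≈ 759.00 / 2 = 379.500.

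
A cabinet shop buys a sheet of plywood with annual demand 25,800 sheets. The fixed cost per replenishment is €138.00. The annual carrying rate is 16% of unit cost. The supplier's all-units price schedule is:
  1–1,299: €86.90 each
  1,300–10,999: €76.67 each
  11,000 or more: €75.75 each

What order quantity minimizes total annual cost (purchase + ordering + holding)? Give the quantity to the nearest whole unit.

Holding cost per unit per year at price C is H = 0.16·C.
Evaluate total cost at each tier's feasible EOQ or, if the EOQ is below the tier, at the tier's minimum quantity.
EOQ at €86.90 = 715.6 (feasible in tier 1): TC = 25,800×€86.90 + (25,800/715.6)×138 + (715.6/2)×0.16×€86.90 = €2,251,970.26.
EOQ at €76.67 = 761.9 < 1300, so use break Q=1300: TC = 25,800×€76.67 + (25,800/1300.0)×138 + (1300.0/2)×0.16×€76.67 = €1,988,798.45.
EOQ at €75.75 = 766.5 < 11000, so use break Q=11000: TC = 25,800×€75.75 + (25,800/11000.0)×138 + (11000.0/2)×0.16×€75.75 = €2,021,333.67.
Lowest total cost is €1,988,798.45 at Q = 1300.0.

Q* ≈ 1,300 sheets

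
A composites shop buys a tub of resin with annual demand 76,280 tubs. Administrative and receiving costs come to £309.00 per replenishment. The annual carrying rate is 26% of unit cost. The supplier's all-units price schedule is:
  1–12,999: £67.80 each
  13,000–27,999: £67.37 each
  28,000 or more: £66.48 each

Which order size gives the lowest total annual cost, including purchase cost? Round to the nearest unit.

Q* ≈ 1,635 tubs

Holding cost per unit per year at price C is H = 0.26·C.
For each price level, check whether its EOQ is feasible; otherwise the best quantity at that price is the breakpoint.
EOQ at £67.80 = 1635.3 (feasible in tier 1): TC = 76,280×£67.80 + (76,280/1635.3)×309 + (1635.3/2)×0.26×£67.80 = £5,200,611.11.
EOQ at £67.37 = 1640.5 < 13000, so use break Q=13000: TC = 76,280×£67.37 + (76,280/13000.0)×309 + (13000.0/2)×0.26×£67.37 = £5,254,652.02.
EOQ at £66.48 = 1651.5 < 28000, so use break Q=28000: TC = 76,280×£66.48 + (76,280/28000.0)×309 + (28000.0/2)×0.26×£66.48 = £5,313,923.40.
Lowest total cost is £5,200,611.11 at Q = 1635.3.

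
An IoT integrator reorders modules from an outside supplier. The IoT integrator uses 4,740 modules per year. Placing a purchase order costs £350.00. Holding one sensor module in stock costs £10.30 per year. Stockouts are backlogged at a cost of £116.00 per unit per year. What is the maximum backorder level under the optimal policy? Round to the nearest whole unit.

S* ≈ 48 modules

With planned backorders, Q* = √(2DS/H) · √((H+B)/B).
√(2DS/H) = √(2 × 4,740 × 350 / 10.3) = 567.570.
√((H+B)/B) = √((10.3+116)/116) = 1.0435.
Q* ≈ 592.233.
S* = Q* · H/(H+B) = 592.233 × 10.3/126.3 ≈ 48.298.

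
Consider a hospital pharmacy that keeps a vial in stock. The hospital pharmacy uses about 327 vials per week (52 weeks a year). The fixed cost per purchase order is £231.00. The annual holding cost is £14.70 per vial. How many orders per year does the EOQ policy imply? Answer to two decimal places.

Annual demand D = 327 × 52 = 17,004.
Q* = √(2DS/H) = √(2 × 17,004 × 231 / 14.7) ≈ 731.03.
Orders per year = D / Q* = 17,004 / 731.03 ≈ 23.260.

N ≈ 23.26 orders per year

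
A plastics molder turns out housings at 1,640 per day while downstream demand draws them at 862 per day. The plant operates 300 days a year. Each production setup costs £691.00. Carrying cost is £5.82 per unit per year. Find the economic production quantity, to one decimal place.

Annual demand D = 862 × 300 = 258,600.
Production build-up factor (1 − d/p) = 1 − 862/1,640 = 0.4744.
Q* = √(2DS / (H(1 − d/p))) = √(2 × 258,600 × 691 / (5.82 × 0.4744)).
= √(357,385,200 / 2.761) ≈ 11377.292.

Q* ≈ 11,377.3 housings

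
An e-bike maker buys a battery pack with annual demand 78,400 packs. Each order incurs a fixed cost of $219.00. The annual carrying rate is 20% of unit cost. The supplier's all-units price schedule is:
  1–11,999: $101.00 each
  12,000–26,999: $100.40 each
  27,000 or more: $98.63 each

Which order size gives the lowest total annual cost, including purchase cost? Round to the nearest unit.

Holding cost per unit per year at price C is H = 0.20·C.
Evaluate total cost at each tier's feasible EOQ or, if the EOQ is below the tier, at the tier's minimum quantity.
EOQ at $101.00 = 1303.8 (feasible in tier 1): TC = 78,400×$101.00 + (78,400/1303.8)×219 + (1303.8/2)×0.20×$101.00 = $7,944,737.27.
EOQ at $100.40 = 1307.7 < 12000, so use break Q=12000: TC = 78,400×$100.40 + (78,400/12000.0)×219 + (12000.0/2)×0.20×$100.40 = $7,993,270.80.
EOQ at $98.63 = 1319.4 < 27000, so use break Q=27000: TC = 78,400×$98.63 + (78,400/27000.0)×219 + (27000.0/2)×0.20×$98.63 = $7,999,528.91.
Lowest total cost is $7,944,737.27 at Q = 1303.8.

Q* ≈ 1,304 packs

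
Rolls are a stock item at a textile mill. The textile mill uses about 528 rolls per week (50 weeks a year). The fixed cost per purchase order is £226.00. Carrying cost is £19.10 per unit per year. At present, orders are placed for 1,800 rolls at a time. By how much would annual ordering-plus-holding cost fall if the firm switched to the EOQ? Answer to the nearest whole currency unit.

Annual demand D = 528 × 50 = 26,400.
EOQ = √(2DS/H) = √(2 × 26,400 × 226 / 19.1) ≈ 790.41.
Cost at Q* = (D/Q*)S + (Q*/2)H = √(2DSH) ≈ £15,096.90.
Cost at Q = 1,800: (26,400/1,800)×226 + (1,800/2)×19.1 = £3,314.67 + £17,190.00 = £20,504.67.
Excess = £20,504.67 − £15,096.90 = £5,407.76.

Extra cost ≈ £5,408 per year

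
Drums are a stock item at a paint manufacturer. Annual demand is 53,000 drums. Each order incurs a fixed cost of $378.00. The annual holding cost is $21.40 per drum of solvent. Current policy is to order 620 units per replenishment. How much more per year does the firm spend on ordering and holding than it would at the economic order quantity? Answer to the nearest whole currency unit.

EOQ = √(2DS/H) = √(2 × 53,000 × 378 / 21.4) ≈ 1368.33.
Cost at Q* = (D/Q*)S + (Q*/2)H = √(2DSH) ≈ $29,282.34.
Cost at Q = 620: (53,000/620)×378 + (620/2)×21.4 = $32,312.90 + $6,634.00 = $38,946.90.
Excess = $38,946.90 − $29,282.34 = $9,664.57.

Extra cost ≈ $9,665 per year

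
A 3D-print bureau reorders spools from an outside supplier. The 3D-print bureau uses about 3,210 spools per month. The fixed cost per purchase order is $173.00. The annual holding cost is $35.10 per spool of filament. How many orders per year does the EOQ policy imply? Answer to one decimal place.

Annual demand D = 3,210 × 12 = 38,520.
Q* = √(2DS/H) = √(2 × 38,520 × 173 / 35.1) ≈ 616.21.
Orders per year = D / Q* = 38,520 / 616.21 ≈ 62.511.

N ≈ 62.5 orders per year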